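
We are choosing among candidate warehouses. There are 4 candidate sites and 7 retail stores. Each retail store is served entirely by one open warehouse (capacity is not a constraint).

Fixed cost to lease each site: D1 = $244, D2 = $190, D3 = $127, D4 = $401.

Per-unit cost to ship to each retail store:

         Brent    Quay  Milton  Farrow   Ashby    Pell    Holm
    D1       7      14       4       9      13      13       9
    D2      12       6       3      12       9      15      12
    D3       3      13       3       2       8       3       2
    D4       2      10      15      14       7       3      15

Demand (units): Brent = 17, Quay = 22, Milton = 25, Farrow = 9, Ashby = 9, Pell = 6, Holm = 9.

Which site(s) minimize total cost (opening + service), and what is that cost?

For any fixed open set, each retail store goes to its cheapest open site; total = fixed + service.
{D3}: Brent→D3 3·17=51, Quay→D3 13·22=286, Milton→D3 3·25=75, Farrow→D3 2·9=18, Ashby→D3 8·9=72, Pell→D3 3·6=18, Holm→D3 2·9=18. Service 538; fixed 127; total 665.
{D2, D3}: Brent→D3 3·17=51, Quay→D2 6·22=132, Milton→D2 3·25=75, Farrow→D3 2·9=18, Ashby→D3 8·9=72, Pell→D3 3·6=18, Holm→D3 2·9=18. Service 384; fixed 317; total 701.
{D1, D3}: service 538 + fixed 371 = 909
{D1, D2, D3, D4}: service 358 + fixed 962 = 1320
No other subset beats 665.

Open D3 only; minimum total cost 665.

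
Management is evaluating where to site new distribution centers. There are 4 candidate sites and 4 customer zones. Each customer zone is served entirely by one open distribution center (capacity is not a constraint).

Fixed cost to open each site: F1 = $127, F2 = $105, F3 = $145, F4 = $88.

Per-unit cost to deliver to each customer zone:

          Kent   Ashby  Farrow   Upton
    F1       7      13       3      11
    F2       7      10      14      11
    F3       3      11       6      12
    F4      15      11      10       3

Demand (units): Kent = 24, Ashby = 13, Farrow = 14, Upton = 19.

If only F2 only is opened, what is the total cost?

Total cost: 808

Each customer zone is assigned to its cheapest site among the open ones.
{F2}: Kent→F2 7·24=168, Ashby→F2 10·13=130, Farrow→F2 14·14=196, Upton→F2 11·19=209. Service 703; fixed 105; total 808.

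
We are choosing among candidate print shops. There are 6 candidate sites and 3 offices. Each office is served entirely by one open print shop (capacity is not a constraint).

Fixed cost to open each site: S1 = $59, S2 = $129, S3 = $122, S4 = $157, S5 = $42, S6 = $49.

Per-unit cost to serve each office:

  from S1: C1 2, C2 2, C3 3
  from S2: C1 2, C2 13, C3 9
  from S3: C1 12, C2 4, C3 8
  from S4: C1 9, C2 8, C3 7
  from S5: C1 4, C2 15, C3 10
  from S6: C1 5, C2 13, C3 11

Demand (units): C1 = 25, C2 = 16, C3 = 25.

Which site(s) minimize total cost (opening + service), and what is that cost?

For any fixed open set, each office goes to its cheapest open site; total = fixed + service.
{S1}: C1→S1 2·25=50, C2→S1 2·16=32, C3→S1 3·25=75. Service 157; fixed 59; total 216.
{S1, S5}: service 157 + fixed 101 = 258
{S1, S6}: service 157 + fixed 108 = 265
{S1, S2, S3, S4, S5, S6}: service 157 + fixed 558 = 715
No other subset beats 216.

Open S1 only; minimum total cost 216.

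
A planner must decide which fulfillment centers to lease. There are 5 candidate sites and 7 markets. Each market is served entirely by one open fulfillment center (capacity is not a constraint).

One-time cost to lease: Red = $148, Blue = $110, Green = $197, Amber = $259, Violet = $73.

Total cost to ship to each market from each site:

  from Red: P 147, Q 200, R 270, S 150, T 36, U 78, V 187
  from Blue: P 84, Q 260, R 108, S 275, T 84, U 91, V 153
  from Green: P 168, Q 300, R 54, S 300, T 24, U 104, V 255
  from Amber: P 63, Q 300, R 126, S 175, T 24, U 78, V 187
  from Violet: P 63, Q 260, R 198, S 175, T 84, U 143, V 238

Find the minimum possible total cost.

Minimum total cost: 1067

For any fixed open set, each market goes to its cheapest open site; total = fixed + service.
{Red, Blue}: P→Blue 84, Q→Red 200, R→Blue 108, S→Red 150, T→Red 36, U→Red 78, V→Blue 153. Service 809; fixed 258; total 1067.
{Blue, Violet}: service 934 + fixed 183 = 1117
{Red, Blue, Violet}: service 788 + fixed 331 = 1119
{Red, Blue, Green, Amber, Violet}: service 722 + fixed 787 = 1509
No other subset beats 1067.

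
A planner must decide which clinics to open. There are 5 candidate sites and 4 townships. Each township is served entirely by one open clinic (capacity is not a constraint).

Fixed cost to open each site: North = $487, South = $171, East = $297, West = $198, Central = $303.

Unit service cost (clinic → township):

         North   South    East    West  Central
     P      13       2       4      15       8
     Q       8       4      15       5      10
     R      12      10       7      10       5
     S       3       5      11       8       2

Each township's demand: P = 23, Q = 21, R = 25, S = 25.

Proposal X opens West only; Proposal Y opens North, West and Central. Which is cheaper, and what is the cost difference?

Proposal X is cheaper by 354.

Proposal X: {West}: P→West 15·23=345, Q→West 5·21=105, R→West 10·25=250, S→West 8·25=200. Service 900; fixed 198; total 1098.
Proposal Y: {North, West, Central}: P→Central 8·23=184, Q→West 5·21=105, R→Central 5·25=125, S→Central 2·25=50. Service 464; fixed 988; total 1452.
Difference: |1098 − 1452| = 354.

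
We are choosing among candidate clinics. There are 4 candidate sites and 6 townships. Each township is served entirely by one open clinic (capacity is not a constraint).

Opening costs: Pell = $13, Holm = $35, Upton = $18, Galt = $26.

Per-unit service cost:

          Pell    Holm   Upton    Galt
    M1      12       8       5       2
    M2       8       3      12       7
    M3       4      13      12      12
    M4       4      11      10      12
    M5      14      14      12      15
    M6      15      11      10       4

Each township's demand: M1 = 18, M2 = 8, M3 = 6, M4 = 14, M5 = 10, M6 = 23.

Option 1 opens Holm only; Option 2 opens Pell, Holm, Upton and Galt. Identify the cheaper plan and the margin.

Option 2 is cheaper by 384.

Option 1: {Holm}: M1→Holm 8·18=144, M2→Holm 3·8=24, M3→Holm 13·6=78, M4→Holm 11·14=154, M5→Holm 14·10=140, M6→Holm 11·23=253. Service 793; fixed 35; total 828.
Option 2: {Pell, Holm, Upton, Galt}: M1→Galt 2·18=36, M2→Holm 3·8=24, M3→Pell 4·6=24, M4→Pell 4·14=56, M5→Upton 12·10=120, M6→Galt 4·23=92. Service 352; fixed 92; total 444.
Difference: |828 − 444| = 384.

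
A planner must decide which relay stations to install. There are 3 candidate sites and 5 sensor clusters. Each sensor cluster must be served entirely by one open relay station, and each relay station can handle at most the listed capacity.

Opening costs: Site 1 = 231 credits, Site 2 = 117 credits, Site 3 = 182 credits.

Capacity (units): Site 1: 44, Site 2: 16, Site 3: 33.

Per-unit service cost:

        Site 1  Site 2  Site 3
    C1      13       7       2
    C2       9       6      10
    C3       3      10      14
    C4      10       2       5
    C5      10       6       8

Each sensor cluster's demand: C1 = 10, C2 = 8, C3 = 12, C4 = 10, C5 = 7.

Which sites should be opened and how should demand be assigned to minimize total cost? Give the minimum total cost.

Minimum total cost: 627

Open {Site 2, Site 3}: C1→Site 3 2·10=20, C2→Site 2 6·8=48, C3→Site 3 14·12=168, C4→Site 3 5·10=50, C5→Site 2 6·7=42.
Loads: Site 2 carries 15/16, Site 3 carries 32/33. Service 328; fixed 299; total 627.
Next best feasible plan costs 647.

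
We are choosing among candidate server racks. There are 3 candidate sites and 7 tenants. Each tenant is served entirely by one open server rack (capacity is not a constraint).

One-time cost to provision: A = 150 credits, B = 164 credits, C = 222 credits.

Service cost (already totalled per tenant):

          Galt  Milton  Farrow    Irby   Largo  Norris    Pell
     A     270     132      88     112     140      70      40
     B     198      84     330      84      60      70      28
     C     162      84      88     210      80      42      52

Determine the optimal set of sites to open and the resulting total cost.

For any fixed open set, each tenant goes to its cheapest open site; total = fixed + service.
{A, B}: Galt→B 198, Milton→B 84, Farrow→A 88, Irby→B 84, Largo→B 60, Norris→A 70, Pell→B 28. Service 612; fixed 314; total 926.
{B, C}: service 548 + fixed 386 = 934
{C}: Galt→C 162, Milton→C 84, Farrow→C 88, Irby→C 210, Largo→C 80, Norris→C 42, Pell→C 52. Service 718; fixed 222; total 940.
{A, B, C}: Galt→C 162, Milton→B 84, Farrow→A 88, Irby→B 84, Largo→B 60, Norris→C 42, Pell→B 28. Service 548; fixed 536; total 1084.
No other subset beats 926.

Open A and B; minimum total cost 926.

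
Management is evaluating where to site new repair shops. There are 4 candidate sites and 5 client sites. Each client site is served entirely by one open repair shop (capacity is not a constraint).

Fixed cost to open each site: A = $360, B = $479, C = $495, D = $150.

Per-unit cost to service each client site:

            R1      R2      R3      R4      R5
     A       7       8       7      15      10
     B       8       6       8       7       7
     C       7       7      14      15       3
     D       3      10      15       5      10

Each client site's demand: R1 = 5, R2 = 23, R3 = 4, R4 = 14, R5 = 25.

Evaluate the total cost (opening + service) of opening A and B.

Each client site is assigned to its cheapest site among the open ones.
{A, B}: R1→A 7·5=35, R2→B 6·23=138, R3→A 7·4=28, R4→B 7·14=98, R5→B 7·25=175. Service 474; fixed 839; total 1313.

Total cost: 1313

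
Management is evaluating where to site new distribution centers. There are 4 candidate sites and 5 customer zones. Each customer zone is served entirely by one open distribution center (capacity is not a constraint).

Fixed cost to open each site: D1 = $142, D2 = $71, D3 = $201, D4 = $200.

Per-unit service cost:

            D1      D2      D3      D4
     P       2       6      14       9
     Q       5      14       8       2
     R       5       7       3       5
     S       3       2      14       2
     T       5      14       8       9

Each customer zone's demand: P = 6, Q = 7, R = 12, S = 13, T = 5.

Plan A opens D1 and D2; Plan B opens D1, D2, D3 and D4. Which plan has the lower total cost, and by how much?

Plan A: {D1, D2}: P→D1 2·6=12, Q→D1 5·7=35, R→D1 5·12=60, S→D2 2·13=26, T→D1 5·5=25. Service 158; fixed 213; total 371.
Plan B: {D1, D2, D3, D4}: P→D1 2·6=12, Q→D4 2·7=14, R→D3 3·12=36, S→D2 2·13=26, T→D1 5·5=25. Service 113; fixed 614; total 727.
Difference: |371 − 727| = 356.

Plan A is cheaper by 356.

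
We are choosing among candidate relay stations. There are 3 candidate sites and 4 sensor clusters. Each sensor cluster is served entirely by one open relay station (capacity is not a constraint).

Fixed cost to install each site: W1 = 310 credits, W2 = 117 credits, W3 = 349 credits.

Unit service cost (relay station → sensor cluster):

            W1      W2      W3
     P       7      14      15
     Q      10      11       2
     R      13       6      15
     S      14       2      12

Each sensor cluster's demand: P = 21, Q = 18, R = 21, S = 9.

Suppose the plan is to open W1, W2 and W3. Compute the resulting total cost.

Total cost: 1103

Each sensor cluster is assigned to its cheapest site among the open ones.
{W1, W2, W3}: P→W1 7·21=147, Q→W3 2·18=36, R→W2 6·21=126, S→W2 2·9=18. Service 327; fixed 776; total 1103.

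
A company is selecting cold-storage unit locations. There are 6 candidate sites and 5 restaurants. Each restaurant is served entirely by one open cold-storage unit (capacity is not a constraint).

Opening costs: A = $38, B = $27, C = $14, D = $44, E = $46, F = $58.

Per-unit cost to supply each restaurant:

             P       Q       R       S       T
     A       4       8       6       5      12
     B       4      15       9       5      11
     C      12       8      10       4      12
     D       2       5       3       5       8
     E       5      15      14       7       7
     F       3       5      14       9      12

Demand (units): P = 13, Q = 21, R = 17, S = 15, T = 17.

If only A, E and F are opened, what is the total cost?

Each restaurant is assigned to its cheapest site among the open ones.
{A, E, F}: P→F 3·13=39, Q→F 5·21=105, R→A 6·17=102, S→A 5·15=75, T→E 7·17=119. Service 440; fixed 142; total 582.

Total cost: 582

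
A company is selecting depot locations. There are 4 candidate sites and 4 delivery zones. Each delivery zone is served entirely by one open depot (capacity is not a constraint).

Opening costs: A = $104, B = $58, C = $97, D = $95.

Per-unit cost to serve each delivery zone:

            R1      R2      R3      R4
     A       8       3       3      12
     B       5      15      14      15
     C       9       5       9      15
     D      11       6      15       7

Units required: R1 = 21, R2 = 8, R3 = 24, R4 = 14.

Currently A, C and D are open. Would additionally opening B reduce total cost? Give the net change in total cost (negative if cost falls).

Current service cost with {A, C, D}: 362.
Adding B: each delivery zone re-picks its cheapest; new service cost 299, saving 63.
Extra fixed cost: 58. Net change = 58 − 63 = -5.
(Totals: 658 → 653.)

Yes — net change −5 (cost falls by 5).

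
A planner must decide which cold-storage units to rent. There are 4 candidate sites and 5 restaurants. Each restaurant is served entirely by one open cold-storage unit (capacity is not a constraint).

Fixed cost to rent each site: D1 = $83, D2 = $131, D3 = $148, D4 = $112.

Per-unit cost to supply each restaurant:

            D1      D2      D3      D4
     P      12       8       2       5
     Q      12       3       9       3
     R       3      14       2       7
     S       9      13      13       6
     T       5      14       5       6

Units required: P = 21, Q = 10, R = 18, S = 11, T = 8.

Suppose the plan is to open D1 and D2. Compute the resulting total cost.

Total cost: 605

Each restaurant is assigned to its cheapest site among the open ones.
{D1, D2}: P→D2 8·21=168, Q→D2 3·10=30, R→D1 3·18=54, S→D1 9·11=99, T→D1 5·8=40. Service 391; fixed 214; total 605.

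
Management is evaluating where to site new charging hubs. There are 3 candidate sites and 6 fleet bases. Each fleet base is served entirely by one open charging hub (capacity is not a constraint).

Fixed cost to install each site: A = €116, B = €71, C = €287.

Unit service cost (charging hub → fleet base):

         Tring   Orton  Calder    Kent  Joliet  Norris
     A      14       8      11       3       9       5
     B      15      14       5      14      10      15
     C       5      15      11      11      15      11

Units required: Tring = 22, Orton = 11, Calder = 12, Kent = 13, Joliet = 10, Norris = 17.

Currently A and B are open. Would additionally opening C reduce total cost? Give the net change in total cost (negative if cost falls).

Current service cost with {A, B}: 670.
Adding C: each fleet base re-picks its cheapest; new service cost 472, saving 198.
Extra fixed cost: 287. Net change = 287 − 198 = 89.
(Totals: 857 → 946.)

No — net change +89 (cost rises by 89).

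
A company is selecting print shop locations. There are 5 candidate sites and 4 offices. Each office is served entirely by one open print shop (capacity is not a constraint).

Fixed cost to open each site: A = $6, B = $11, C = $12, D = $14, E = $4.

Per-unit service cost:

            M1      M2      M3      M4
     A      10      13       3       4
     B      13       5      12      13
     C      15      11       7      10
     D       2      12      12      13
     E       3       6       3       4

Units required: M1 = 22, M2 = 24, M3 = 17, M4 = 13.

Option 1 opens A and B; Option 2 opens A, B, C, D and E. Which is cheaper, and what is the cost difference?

Option 2 is cheaper by 146.

Option 1: {A, B}: M1→A 10·22=220, M2→B 5·24=120, M3→A 3·17=51, M4→A 4·13=52. Service 443; fixed 17; total 460.
Option 2: {A, B, C, D, E}: M1→D 2·22=44, M2→B 5·24=120, M3→A 3·17=51, M4→A 4·13=52. Service 267; fixed 47; total 314.
Difference: |460 − 314| = 146.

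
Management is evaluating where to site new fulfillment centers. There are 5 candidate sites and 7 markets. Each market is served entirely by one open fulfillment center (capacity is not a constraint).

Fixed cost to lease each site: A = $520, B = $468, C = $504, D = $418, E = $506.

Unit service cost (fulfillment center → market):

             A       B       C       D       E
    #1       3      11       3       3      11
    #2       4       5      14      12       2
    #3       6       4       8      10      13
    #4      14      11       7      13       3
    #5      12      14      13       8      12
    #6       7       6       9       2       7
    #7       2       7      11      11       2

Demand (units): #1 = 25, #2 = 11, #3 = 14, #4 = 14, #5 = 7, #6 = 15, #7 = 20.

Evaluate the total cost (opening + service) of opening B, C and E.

Total cost: 1887

Each market is assigned to its cheapest site among the open ones.
{B, C, E}: #1→C 3·25=75, #2→E 2·11=22, #3→B 4·14=56, #4→E 3·14=42, #5→E 12·7=84, #6→B 6·15=90, #7→E 2·20=40. Service 409; fixed 1478; total 1887.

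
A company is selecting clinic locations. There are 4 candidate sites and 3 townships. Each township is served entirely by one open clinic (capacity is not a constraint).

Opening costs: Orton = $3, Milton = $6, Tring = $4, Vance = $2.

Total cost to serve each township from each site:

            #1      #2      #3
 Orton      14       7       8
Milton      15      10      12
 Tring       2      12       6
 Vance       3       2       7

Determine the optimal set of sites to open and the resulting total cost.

Open Vance only; minimum total cost 14.

For any fixed open set, each township goes to its cheapest open site; total = fixed + service.
{Vance}: #1→Vance 3, #2→Vance 2, #3→Vance 7. Service 12; fixed 2; total 14.
{Tring, Vance}: #1→Tring 2, #2→Vance 2, #3→Tring 6. Service 10; fixed 6; total 16.
{Orton, Vance}: #1→Vance 3, #2→Vance 2, #3→Vance 7. Service 12; fixed 5; total 17.
{Orton, Milton, Tring, Vance}: #1→Tring 2, #2→Vance 2, #3→Tring 6. Service 10; fixed 15; total 25.
No other subset beats 14.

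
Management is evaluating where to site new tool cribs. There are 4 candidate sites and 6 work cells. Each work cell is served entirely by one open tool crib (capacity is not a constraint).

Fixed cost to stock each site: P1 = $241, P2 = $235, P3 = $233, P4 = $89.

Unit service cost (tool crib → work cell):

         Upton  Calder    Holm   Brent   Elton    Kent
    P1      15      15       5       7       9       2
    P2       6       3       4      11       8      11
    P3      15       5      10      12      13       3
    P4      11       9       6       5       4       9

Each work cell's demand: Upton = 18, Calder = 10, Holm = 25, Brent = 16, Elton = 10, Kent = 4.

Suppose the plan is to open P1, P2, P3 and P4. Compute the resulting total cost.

Each work cell is assigned to its cheapest site among the open ones.
{P1, P2, P3, P4}: Upton→P2 6·18=108, Calder→P2 3·10=30, Holm→P2 4·25=100, Brent→P4 5·16=80, Elton→P4 4·10=40, Kent→P1 2·4=8. Service 366; fixed 798; total 1164.

Total cost: 1164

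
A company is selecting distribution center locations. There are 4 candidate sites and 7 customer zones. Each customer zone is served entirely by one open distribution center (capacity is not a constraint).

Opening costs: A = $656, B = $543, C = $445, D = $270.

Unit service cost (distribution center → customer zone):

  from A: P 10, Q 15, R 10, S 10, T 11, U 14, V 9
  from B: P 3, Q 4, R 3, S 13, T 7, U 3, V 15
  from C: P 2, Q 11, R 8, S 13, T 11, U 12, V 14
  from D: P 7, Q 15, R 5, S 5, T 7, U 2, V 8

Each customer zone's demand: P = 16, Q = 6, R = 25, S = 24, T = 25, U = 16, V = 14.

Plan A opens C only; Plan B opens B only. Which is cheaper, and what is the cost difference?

Plan A: {C}: P→C 2·16=32, Q→C 11·6=66, R→C 8·25=200, S→C 13·24=312, T→C 11·25=275, U→C 12·16=192, V→C 14·14=196. Service 1273; fixed 445; total 1718.
Plan B: {B}: P→B 3·16=48, Q→B 4·6=24, R→B 3·25=75, S→B 13·24=312, T→B 7·25=175, U→B 3·16=48, V→B 15·14=210. Service 892; fixed 543; total 1435.
Difference: |1718 − 1435| = 283.

Plan B is cheaper by 283.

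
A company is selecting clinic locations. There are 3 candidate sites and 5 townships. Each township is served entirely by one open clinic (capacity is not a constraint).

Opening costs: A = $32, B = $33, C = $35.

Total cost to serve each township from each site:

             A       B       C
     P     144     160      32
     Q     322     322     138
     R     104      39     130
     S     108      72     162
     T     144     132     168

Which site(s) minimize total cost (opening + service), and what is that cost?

Open B and C; minimum total cost 481.

For any fixed open set, each township goes to its cheapest open site; total = fixed + service.
{B, C}: P→C 32, Q→C 138, R→B 39, S→B 72, T→B 132. Service 413; fixed 68; total 481.
{A, B, C}: service 413 + fixed 100 = 513
{A, C}: P→C 32, Q→C 138, R→A 104, S→A 108, T→A 144. Service 526; fixed 67; total 593.
{A}: service 822 + fixed 32 = 854
No other subset beats 481.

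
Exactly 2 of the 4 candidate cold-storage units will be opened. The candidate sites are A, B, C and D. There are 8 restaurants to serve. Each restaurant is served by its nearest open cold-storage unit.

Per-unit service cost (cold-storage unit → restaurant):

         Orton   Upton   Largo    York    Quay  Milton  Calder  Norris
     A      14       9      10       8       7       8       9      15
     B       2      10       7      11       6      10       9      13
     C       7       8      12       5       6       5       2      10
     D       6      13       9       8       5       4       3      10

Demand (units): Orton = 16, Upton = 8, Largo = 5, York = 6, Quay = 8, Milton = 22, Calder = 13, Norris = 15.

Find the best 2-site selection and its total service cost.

With exactly 2 open, each restaurant uses its cheapest among the chosen.
{B, C}: Orton→B 2·16=32, Upton→C 8·8=64, Largo→B 7·5=35, York→C 5·6=30, Quay→B 6·8=48, Milton→C 5·22=110, Calder→C 2·13=26, Norris→C 10·15=150. Service cost 495.
{B, D}: service cost 512
{C, D}: service cost 539
Among all 6 size-2 choices, {B, C} is lowest.

Choose B and C; total service cost 495.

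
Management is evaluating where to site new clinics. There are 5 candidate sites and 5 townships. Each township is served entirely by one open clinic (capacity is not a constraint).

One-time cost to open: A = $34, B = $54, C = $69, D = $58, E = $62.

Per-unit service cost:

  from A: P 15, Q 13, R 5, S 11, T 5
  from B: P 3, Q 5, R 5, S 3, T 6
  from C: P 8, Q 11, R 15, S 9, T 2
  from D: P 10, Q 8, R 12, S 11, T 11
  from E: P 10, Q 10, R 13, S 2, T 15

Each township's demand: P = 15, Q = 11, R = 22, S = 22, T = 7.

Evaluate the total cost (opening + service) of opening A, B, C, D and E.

Total cost: 545

Each township is assigned to its cheapest site among the open ones.
{A, B, C, D, E}: P→B 3·15=45, Q→B 5·11=55, R→A 5·22=110, S→E 2·22=44, T→C 2·7=14. Service 268; fixed 277; total 545.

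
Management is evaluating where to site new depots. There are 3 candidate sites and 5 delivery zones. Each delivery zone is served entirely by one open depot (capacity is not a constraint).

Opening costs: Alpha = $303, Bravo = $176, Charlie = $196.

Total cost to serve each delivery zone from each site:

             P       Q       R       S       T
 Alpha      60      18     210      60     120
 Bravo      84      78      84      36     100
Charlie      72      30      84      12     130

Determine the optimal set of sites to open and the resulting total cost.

For any fixed open set, each delivery zone goes to its cheapest open site; total = fixed + service.
{Charlie}: P→Charlie 72, Q→Charlie 30, R→Charlie 84, S→Charlie 12, T→Charlie 130. Service 328; fixed 196; total 524.
{Bravo}: P→Bravo 84, Q→Bravo 78, R→Bravo 84, S→Bravo 36, T→Bravo 100. Service 382; fixed 176; total 558.
{Bravo, Charlie}: service 298 + fixed 372 = 670
{Alpha, Bravo, Charlie}: service 274 + fixed 675 = 949
No other subset beats 524.

Open Charlie only; minimum total cost 524.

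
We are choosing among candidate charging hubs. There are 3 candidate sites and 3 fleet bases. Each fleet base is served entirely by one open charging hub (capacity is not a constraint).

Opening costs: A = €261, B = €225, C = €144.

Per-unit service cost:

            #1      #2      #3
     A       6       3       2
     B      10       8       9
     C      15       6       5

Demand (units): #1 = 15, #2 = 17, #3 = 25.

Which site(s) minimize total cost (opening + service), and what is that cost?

For any fixed open set, each fleet base goes to its cheapest open site; total = fixed + service.
{A}: #1→A 6·15=90, #2→A 3·17=51, #3→A 2·25=50. Service 191; fixed 261; total 452.
{A, C}: service 191 + fixed 405 = 596
{C}: #1→C 15·15=225, #2→C 6·17=102, #3→C 5·25=125. Service 452; fixed 144; total 596.
{A, B, C}: #1→A 6·15=90, #2→A 3·17=51, #3→A 2·25=50. Service 191; fixed 630; total 821.
(All 7 nonempty subsets were checked; A only is lowest.)

Open A only; minimum total cost 452.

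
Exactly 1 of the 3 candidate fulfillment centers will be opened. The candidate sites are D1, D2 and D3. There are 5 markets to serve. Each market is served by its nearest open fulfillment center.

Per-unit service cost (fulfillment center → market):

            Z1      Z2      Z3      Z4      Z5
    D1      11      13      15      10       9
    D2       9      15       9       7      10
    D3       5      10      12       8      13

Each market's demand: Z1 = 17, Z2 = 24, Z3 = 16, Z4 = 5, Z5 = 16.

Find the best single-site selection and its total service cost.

Choose D3 only; total service cost 765.

With exactly 1 open, each market uses its cheapest among the chosen.
{D3}: Z1→D3 5·17=85, Z2→D3 10·24=240, Z3→D3 12·16=192, Z4→D3 8·5=40, Z5→D3 13·16=208. Service cost 765.
{D2}: service cost 852
{D1}: service cost 933
Among all 3 size-1 choices, {D3} is lowest.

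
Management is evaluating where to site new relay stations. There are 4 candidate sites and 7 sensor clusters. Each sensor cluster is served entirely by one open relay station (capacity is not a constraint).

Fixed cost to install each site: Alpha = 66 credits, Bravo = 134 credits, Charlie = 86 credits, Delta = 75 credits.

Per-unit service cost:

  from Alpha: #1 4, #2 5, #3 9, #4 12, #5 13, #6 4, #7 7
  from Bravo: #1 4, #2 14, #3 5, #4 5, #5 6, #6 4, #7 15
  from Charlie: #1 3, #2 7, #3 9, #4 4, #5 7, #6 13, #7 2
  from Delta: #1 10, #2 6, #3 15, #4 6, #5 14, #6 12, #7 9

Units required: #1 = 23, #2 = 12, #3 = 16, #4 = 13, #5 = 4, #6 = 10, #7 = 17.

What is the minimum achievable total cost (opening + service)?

Minimum total cost: 579

For any fixed open set, each sensor cluster goes to its cheapest open site; total = fixed + service.
{Alpha, Charlie}: #1→Charlie 3·23=69, #2→Alpha 5·12=60, #3→Alpha 9·16=144, #4→Charlie 4·13=52, #5→Charlie 7·4=28, #6→Alpha 4·10=40, #7→Charlie 2·17=34. Service 427; fixed 152; total 579.
{Bravo, Charlie}: #1→Charlie 3·23=69, #2→Charlie 7·12=84, #3→Bravo 5·16=80, #4→Charlie 4·13=52, #5→Bravo 6·4=24, #6→Bravo 4·10=40, #7→Charlie 2·17=34. Service 383; fixed 220; total 603.
{Charlie}: service 541 + fixed 86 = 627
{Alpha, Bravo, Charlie, Delta}: service 359 + fixed 361 = 720
No other subset beats 579.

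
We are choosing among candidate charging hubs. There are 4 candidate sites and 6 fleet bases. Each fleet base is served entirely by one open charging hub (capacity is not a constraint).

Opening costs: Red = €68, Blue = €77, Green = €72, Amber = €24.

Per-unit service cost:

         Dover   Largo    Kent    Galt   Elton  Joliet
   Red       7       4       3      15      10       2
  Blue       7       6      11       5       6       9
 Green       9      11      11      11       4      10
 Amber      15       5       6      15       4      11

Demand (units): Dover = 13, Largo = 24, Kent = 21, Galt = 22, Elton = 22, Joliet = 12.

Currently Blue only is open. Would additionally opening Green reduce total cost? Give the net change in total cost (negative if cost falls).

No — net change +28 (cost rises by 28).

Current service cost with {Blue}: 816.
Adding Green: each fleet base re-picks its cheapest; new service cost 772, saving 44.
Extra fixed cost: 72. Net change = 72 − 44 = 28.
(Totals: 893 → 921.)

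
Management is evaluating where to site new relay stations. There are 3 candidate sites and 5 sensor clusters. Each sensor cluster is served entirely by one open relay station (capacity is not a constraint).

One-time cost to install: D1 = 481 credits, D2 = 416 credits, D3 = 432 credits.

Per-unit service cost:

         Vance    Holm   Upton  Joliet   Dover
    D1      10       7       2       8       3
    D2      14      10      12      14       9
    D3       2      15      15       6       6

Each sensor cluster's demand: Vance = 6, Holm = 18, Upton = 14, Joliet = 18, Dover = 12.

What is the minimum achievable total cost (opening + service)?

For any fixed open set, each sensor cluster goes to its cheapest open site; total = fixed + service.
{D1}: Vance→D1 10·6=60, Holm→D1 7·18=126, Upton→D1 2·14=28, Joliet→D1 8·18=144, Dover→D1 3·12=36. Service 394; fixed 481; total 875.
{D3}: service 672 + fixed 432 = 1104
{D2}: service 792 + fixed 416 = 1208
{D1, D2, D3}: service 310 + fixed 1329 = 1639
(All 7 nonempty subsets were checked; D1 only is lowest.)

Minimum total cost: 875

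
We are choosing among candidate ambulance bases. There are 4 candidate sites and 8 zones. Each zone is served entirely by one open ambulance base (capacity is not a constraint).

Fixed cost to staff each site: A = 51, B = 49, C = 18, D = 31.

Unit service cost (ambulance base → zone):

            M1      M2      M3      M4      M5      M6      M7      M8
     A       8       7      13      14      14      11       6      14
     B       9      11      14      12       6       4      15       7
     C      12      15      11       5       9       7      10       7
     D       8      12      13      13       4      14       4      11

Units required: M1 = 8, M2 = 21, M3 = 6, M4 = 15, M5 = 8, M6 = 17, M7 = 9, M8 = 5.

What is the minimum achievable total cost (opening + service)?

Minimum total cost: 672

For any fixed open set, each zone goes to its cheapest open site; total = fixed + service.
{A, B, C, D}: M1→A 8·8=64, M2→A 7·21=147, M3→C 11·6=66, M4→C 5·15=75, M5→D 4·8=32, M6→B 4·17=68, M7→D 4·9=36, M8→B 7·5=35. Service 523; fixed 149; total 672.
{A, C, D}: service 574 + fixed 100 = 674
{A, B, C}: service 557 + fixed 118 = 675
{C}: M1→C 12·8=96, M2→C 15·21=315, M3→C 11·6=66, M4→C 5·15=75, M5→C 9·8=72, M6→C 7·17=119, M7→C 10·9=90, M8→C 7·5=35. Service 868; fixed 18; total 886.
(All 15 nonempty subsets were checked; A, B, C and D is lowest.)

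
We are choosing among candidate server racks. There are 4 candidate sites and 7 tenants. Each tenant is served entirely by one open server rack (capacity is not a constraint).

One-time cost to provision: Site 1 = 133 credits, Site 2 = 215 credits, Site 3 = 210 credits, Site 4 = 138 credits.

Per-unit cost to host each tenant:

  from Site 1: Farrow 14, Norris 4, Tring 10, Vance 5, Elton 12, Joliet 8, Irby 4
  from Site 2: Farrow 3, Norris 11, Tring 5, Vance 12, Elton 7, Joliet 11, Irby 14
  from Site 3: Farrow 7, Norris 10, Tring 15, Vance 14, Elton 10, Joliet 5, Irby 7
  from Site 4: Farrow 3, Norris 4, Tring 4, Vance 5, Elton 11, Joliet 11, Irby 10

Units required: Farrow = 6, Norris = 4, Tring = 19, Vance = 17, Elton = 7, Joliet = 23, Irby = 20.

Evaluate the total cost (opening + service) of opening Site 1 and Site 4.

Total cost: 807

Each tenant is assigned to its cheapest site among the open ones.
{Site 1, Site 4}: Farrow→Site 4 3·6=18, Norris→Site 1 4·4=16, Tring→Site 4 4·19=76, Vance→Site 1 5·17=85, Elton→Site 4 11·7=77, Joliet→Site 1 8·23=184, Irby→Site 1 4·20=80. Service 536; fixed 271; total 807.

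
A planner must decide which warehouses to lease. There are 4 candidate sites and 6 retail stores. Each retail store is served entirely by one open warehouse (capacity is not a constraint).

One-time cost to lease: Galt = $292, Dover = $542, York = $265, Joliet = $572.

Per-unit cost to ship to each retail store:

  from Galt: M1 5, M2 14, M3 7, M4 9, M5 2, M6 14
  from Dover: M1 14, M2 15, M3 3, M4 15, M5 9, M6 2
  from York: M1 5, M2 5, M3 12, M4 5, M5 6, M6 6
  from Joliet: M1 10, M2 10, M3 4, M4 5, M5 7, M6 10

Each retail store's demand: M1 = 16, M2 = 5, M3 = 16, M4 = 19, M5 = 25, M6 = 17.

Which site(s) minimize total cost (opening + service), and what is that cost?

For any fixed open set, each retail store goes to its cheapest open site; total = fixed + service.
{York}: M1→York 5·16=80, M2→York 5·5=25, M3→York 12·16=192, M4→York 5·19=95, M5→York 6·25=150, M6→York 6·17=102. Service 644; fixed 265; total 909.
{Galt}: service 721 + fixed 292 = 1013
{Galt, York}: M1→Galt 5·16=80, M2→York 5·5=25, M3→Galt 7·16=112, M4→York 5·19=95, M5→Galt 2·25=50, M6→York 6·17=102. Service 464; fixed 557; total 1021.
{Galt, Dover, York, Joliet}: M1→Galt 5·16=80, M2→York 5·5=25, M3→Dover 3·16=48, M4→York 5·19=95, M5→Galt 2·25=50, M6→Dover 2·17=34. Service 332; fixed 1671; total 2003.
No other subset beats 909.

Open York only; minimum total cost 909.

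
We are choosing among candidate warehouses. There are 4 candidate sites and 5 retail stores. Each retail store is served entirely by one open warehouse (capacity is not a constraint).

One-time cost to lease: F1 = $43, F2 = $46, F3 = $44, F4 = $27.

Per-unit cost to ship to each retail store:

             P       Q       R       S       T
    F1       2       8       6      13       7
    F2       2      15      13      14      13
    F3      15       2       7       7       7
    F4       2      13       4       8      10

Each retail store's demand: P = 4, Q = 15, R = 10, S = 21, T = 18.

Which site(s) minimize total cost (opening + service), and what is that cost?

For any fixed open set, each retail store goes to its cheapest open site; total = fixed + service.
{F3, F4}: P→F4 2·4=8, Q→F3 2·15=30, R→F4 4·10=40, S→F3 7·21=147, T→F3 7·18=126. Service 351; fixed 71; total 422.
{F1, F3}: service 371 + fixed 87 = 458
{F1, F3, F4}: service 351 + fixed 114 = 465
{F1, F2, F3, F4}: P→F1 2·4=8, Q→F3 2·15=30, R→F4 4·10=40, S→F3 7·21=147, T→F1 7·18=126. Service 351; fixed 160; total 511.
No other subset beats 422.

Open F3 and F4; minimum total cost 422.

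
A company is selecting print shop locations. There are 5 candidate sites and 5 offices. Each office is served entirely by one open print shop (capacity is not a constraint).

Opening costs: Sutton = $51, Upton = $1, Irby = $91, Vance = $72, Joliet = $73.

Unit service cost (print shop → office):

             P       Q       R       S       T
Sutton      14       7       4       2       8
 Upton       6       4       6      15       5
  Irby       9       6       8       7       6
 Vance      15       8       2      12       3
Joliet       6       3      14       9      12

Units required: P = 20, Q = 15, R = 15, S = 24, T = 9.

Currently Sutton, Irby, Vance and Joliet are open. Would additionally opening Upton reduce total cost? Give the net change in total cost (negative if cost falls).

No — net change +1 (cost rises by 1).

Current service cost with {Sutton, Irby, Vance, Joliet}: 270.
Adding Upton: each office re-picks its cheapest; new service cost 270, saving 0.
Extra fixed cost: 1. Net change = 1 − 0 = 1.
(Totals: 557 → 558.)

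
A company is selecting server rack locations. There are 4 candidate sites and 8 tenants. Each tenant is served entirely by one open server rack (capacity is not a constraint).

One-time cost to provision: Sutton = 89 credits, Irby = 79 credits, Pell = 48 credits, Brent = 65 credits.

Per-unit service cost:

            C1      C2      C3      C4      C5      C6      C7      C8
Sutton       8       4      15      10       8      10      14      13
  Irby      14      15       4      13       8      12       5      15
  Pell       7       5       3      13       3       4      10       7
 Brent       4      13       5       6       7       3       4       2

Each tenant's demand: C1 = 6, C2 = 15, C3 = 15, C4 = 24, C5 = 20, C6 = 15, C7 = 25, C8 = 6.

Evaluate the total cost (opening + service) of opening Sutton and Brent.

Total cost: 754

Each tenant is assigned to its cheapest site among the open ones.
{Sutton, Brent}: C1→Brent 4·6=24, C2→Sutton 4·15=60, C3→Brent 5·15=75, C4→Brent 6·24=144, C5→Brent 7·20=140, C6→Brent 3·15=45, C7→Brent 4·25=100, C8→Brent 2·6=12. Service 600; fixed 154; total 754.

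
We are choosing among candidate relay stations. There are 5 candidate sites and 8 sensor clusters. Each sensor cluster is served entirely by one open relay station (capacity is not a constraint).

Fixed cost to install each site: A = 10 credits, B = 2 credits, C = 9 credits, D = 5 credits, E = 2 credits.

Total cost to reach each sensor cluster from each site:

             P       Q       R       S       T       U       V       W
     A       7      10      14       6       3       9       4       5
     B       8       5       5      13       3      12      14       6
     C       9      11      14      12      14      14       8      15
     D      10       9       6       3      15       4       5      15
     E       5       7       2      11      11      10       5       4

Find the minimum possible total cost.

For any fixed open set, each sensor cluster goes to its cheapest open site; total = fixed + service.
{B, D, E}: P→E 5, Q→B 5, R→E 2, S→D 3, T→B 3, U→D 4, V→D 5, W→E 4. Service 31; fixed 9; total 40.
{B, D}: service 39 + fixed 7 = 46
{D, E}: service 41 + fixed 7 = 48
{A, B, C, D, E}: service 30 + fixed 28 = 58
No other subset beats 40.

Minimum total cost: 40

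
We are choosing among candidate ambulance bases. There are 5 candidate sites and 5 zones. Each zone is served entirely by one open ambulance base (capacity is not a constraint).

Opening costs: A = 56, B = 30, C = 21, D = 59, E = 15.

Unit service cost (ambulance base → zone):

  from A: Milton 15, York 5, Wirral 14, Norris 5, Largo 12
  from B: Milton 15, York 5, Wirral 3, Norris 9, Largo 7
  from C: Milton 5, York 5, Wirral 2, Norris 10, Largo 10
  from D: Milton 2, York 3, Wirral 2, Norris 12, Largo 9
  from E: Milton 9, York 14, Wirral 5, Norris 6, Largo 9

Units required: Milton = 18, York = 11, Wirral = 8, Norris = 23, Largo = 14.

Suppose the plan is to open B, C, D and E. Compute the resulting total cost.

Total cost: 446

Each zone is assigned to its cheapest site among the open ones.
{B, C, D, E}: Milton→D 2·18=36, York→D 3·11=33, Wirral→C 2·8=16, Norris→E 6·23=138, Largo→B 7·14=98. Service 321; fixed 125; total 446.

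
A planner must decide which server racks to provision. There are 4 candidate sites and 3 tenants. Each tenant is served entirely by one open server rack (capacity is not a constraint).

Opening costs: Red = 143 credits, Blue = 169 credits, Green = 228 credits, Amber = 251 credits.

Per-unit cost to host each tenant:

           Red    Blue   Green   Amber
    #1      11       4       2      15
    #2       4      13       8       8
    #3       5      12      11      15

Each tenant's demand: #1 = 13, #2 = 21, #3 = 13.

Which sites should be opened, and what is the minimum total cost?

For any fixed open set, each tenant goes to its cheapest open site; total = fixed + service.
{Red}: #1→Red 11·13=143, #2→Red 4·21=84, #3→Red 5·13=65. Service 292; fixed 143; total 435.
{Red, Blue}: service 201 + fixed 312 = 513
{Red, Green}: #1→Green 2·13=26, #2→Red 4·21=84, #3→Red 5·13=65. Service 175; fixed 371; total 546.
{Red, Blue, Green, Amber}: #1→Green 2·13=26, #2→Red 4·21=84, #3→Red 5·13=65. Service 175; fixed 791; total 966.
No other subset beats 435.

Open Red only; minimum total cost 435.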